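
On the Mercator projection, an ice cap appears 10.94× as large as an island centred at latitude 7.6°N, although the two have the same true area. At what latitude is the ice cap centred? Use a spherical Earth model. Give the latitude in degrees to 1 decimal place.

72.6°

On Mercator, (apparent₁)/(apparent₂) = sec²φ₁ / sec²φ₂ when true areas are equal.
cos²φ₂ / cos²φ₁ = 10.94  ⇒  cos φ₁ = cos 7.6° / √10.94 = 0.9912/3.308 = 0.2997.
φ₁ = arccos(0.2997) ≈ 72.6°.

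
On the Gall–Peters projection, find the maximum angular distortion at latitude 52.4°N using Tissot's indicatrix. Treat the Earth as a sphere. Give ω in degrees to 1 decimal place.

Gall–Peters is a cylindrical equal-area projection with standard parallels at ±45°. Cylindrical equal-area (φ₀ = 45°): h = cos φ / cos 45° along meridians, k = cos 45° / cos φ along parallels; h·k = 1.
At 52.4°: h = 0.8629, k = 1.159; principal scales a = 1.159, b = 0.8629.
sin(ω/2) = (a − b)/(a + b) = 0.2960/2.022 = 0.1464, so ω = 2 arcsin(0.1464) ≈ 16.8°.

16.8°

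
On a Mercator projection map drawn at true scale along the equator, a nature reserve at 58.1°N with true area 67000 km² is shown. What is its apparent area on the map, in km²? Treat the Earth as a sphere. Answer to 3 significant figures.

240000 km²

Mercator is conformal, so the point scale is isotropic: h = k = sec φ = 1/cos φ.
Areal scale = k² = sec²φ = 1/cos²(58.1°) = 1/0.5284² = 3.581.
Apparent area = 67000 × 3.581 ≈ 240000 km².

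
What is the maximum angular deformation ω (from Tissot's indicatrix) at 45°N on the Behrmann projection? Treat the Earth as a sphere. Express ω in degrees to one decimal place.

The Behrmann projection is cylindrical equal-area with φ₀ = 30°. For cylindrical equal-area with standard parallel φ₀, h = cos φ / cos φ₀ and k = cos φ₀ / cos φ, so h·k = 1.
At 45°: h = 0.8165, k = 1.225; principal scales a = 1.225, b = 0.8165.
sin(ω/2) = (a − b)/(a + b) = 0.4082/2.041 = 0.2000, so ω = 2 arcsin(0.2000) ≈ 23.1°.

23.1°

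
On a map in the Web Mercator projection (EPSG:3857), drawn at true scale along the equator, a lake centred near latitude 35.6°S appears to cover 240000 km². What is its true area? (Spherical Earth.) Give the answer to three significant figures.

Mercator is conformal, so the point scale is isotropic: h = k = sec φ = 1/cos φ.
Areal scale = k² = sec²φ = 1/cos²(35.6°) = 1/0.8131² = 1.513.
True area = apparent / (areal scale) = 240000 / 1.513 ≈ 159000 km².

159000 km²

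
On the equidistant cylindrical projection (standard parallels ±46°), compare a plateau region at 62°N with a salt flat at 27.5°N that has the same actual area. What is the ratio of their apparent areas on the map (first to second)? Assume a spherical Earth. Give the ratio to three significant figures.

The equidistant cylindrical projection with φ₀ = 46° has h = 1 (meridians true) and k = cos φ₀ / cos φ along parallels.
Areal scale at 62°: h·k = 1.000 × 1.480 = 1.480.
Areal scale at 27.5°: h·k = 1.000 × 0.7831 = 0.7831.
Ratio = 1.480/0.7831 ≈ 1.89.

1.89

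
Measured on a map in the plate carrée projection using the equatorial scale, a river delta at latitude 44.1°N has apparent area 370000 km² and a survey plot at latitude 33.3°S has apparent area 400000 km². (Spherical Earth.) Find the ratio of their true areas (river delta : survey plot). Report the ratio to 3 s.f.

0.795

Plate carrée has h = 1 and k = sec φ, giving areal scale sec φ; true area = (apparent area) · cos φ.
True area of river delta: 370000 × cos(44.1°) = 370000 × 0.7181 = 265700 km².
True area of survey plot: 400000 × cos(33.3°) = 400000 × 0.8358 = 334300 km².
Ratio = 265700 / 334300 ≈ 0.795.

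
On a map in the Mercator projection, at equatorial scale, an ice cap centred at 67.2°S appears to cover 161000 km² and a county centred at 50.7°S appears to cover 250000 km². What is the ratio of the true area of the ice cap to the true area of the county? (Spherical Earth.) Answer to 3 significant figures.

0.241

Mercator's areal exaggeration is sec²φ; hence true area = (apparent area) · cos²φ.
True area of ice cap: 161000 × cos²(67.2°) = 161000 × 0.1502 = 24180 km².
True area of county: 250000 × cos²(50.7°) = 250000 × 0.4012 = 100300 km².
Ratio = 24180 / 100300 ≈ 0.241.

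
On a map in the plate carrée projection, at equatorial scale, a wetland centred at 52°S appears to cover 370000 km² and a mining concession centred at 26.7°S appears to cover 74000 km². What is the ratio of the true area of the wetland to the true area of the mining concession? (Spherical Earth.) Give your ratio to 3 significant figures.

3.45

On the plate carrée, areal scale = h·k = 1 × sec φ, so true area = apparent × cos φ.
True area of wetland: 370000 × cos(52°) = 370000 × 0.6157 = 227800 km².
True area of mining concession: 74000 × cos(26.7°) = 74000 × 0.8934 = 66110 km².
Ratio = 227800 / 66110 ≈ 3.45.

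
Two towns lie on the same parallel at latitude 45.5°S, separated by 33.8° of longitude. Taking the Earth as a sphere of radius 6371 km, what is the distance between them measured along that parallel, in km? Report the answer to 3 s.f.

2630 km

Arc length along a parallel = R cos φ · Δλ (with Δλ in radians).
= 6371 × cos 45.5° × (33.8° × π/180) = 6371 × 0.7009 × 0.5899 ≈ 2630 km.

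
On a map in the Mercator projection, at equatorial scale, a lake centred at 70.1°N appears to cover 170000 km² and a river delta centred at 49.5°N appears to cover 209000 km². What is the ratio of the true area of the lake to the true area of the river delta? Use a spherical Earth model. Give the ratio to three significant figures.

0.223

Since Mercator area scale is 1/cos²φ, the true area equals the apparent area multiplied by cos²φ.
True area of lake: 170000 × cos²(70.1°) = 170000 × 0.1159 = 19700 km².
True area of river delta: 209000 × cos²(49.5°) = 209000 × 0.4218 = 88150 km².
Ratio = 19700 / 88150 ≈ 0.223.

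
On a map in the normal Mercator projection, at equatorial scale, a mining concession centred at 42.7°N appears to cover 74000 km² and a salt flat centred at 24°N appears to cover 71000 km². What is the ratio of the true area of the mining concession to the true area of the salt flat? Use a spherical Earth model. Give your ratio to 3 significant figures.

Mercator's areal exaggeration is sec²φ; hence true area = (apparent area) · cos²φ.
True area of mining concession: 74000 × cos²(42.7°) = 74000 × 0.5401 = 39970 km².
True area of salt flat: 71000 × cos²(24°) = 71000 × 0.8346 = 59250 km².
Ratio = 39970 / 59250 ≈ 0.675.

0.675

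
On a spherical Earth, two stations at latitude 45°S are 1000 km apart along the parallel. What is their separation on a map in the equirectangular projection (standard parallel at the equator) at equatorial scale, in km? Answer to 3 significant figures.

1410 km

For the equirectangular projection with φ₀ = 0 (plate carrée), h = 1 along meridians and k = sec φ along parallels.
Along the parallel, k = sec 45° = 1/0.7071 = 1.414.
Map distance = 1000 × 1.414 ≈ 1410 km.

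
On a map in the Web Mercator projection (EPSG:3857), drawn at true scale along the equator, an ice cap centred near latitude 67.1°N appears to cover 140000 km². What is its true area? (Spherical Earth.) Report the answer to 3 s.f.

21200 km²

For Mercator, h = k = sec φ (a conformal cylindrical projection has a single point scale, 1/cos φ).
Areal scale = k² = sec²φ = 1/cos²(67.1°) = 1/0.3891² = 6.604.
True area = apparent / (areal scale) = 140000 / 6.604 ≈ 21200 km².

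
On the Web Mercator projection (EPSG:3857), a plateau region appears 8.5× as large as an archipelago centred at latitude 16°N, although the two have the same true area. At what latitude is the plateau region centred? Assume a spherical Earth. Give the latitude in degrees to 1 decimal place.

70.7°

Mercator areal scale is sec²φ, so apparent-area ratio = sec²φ₁ / sec²φ₂ = cos²φ₂ / cos²φ₁.
cos²φ₂ / cos²φ₁ = 8.5  ⇒  cos φ₁ = cos 16° / √8.5 = 0.9613/2.915 = 0.3297.
φ₁ = arccos(0.3297) ≈ 70.7°.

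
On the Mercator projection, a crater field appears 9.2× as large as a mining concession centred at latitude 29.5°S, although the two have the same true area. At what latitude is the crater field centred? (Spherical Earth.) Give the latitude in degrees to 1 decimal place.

73.3°

On Mercator, (apparent₁)/(apparent₂) = sec²φ₁ / sec²φ₂ when true areas are equal.
cos²φ₂ / cos²φ₁ = 9.2  ⇒  cos φ₁ = cos 29.5° / √9.2 = 0.8704/3.033 = 0.2869.
φ₁ = arccos(0.2869) ≈ 73.3°.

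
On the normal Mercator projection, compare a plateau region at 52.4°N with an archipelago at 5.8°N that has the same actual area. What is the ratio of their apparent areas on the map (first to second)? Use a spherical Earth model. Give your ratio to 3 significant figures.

Mercator areal scale is sec²φ.
At 52.4°: sec²(52.4°) = 1/0.6101² = 2.686.
At 5.8°: sec²(5.8°) = 1/0.9949² = 1.010.
Ratio = 2.686/1.010 = cos²(5.8°)/cos²(52.4°) ≈ 2.66.

2.66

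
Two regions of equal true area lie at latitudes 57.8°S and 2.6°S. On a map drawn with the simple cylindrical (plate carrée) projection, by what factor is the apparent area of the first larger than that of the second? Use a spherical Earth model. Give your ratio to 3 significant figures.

In the plate carrée (x = Rλ, y = Rφ), meridians are true-scale (h = 1) and parallels are stretched by k = sec φ.
Areal scale at 57.8°: h·k = 1.000 × 1.877 = 1.877.
Areal scale at 2.6°: h·k = 1.000 × 1.001 = 1.001.
Ratio = 1.877/1.001 ≈ 1.87.

1.87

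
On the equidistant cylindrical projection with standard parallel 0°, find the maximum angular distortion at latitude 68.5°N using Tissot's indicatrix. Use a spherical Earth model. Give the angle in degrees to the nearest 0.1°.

Plate carrée maps x = Rλ, y = Rφ. The meridian scale is h = 1 and the parallel scale is k = 1/cos φ = sec φ.
At 68.5°: h = 1.000, k = 2.729; principal scales a = 2.729, b = 1.000.
sin(ω/2) = (a − b)/(a + b) = 1.729/3.729 = 0.4636, so ω = 2 arcsin(0.4636) ≈ 55.2°.

55.2°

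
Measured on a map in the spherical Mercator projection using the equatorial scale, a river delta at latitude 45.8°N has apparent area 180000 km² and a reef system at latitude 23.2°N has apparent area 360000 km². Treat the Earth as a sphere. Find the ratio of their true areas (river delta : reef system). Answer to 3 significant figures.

0.288

Since Mercator area scale is 1/cos²φ, the true area equals the apparent area multiplied by cos²φ.
True area of river delta: 180000 × cos²(45.8°) = 180000 × 0.4860 = 87490 km².
True area of reef system: 360000 × cos²(23.2°) = 360000 × 0.8448 = 304100 km².
Ratio = 87490 / 304100 ≈ 0.288.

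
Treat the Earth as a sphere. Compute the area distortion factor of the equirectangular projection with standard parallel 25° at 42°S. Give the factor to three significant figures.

1.22

In the equirectangular projection with standard parallel φ₀ = 25° (x = Rλ cos φ₀, y = Rφ), meridians are true-scale (h = 1) and the parallel scale is k = cos φ₀ / cos φ.
Areal scale = h·k = 1 × cos φ₀ / cos φ; at 42°, h = 1.000, k = 1.220, so h·k = 1.220.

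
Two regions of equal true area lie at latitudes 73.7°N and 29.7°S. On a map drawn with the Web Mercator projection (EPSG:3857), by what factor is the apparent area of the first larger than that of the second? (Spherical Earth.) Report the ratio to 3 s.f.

Mercator is conformal with k = sec φ, so areal scale = k² = sec²φ.
At 73.7°: sec²(73.7°) = 1/0.2807² = 12.69.
At 29.7°: sec²(29.7°) = 1/0.8686² = 1.325.
Ratio = 12.69/1.325 = cos²(29.7°)/cos²(73.7°) ≈ 9.58.

9.58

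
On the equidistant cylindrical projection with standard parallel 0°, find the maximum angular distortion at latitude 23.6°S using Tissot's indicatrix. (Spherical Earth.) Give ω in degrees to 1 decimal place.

5.0°

In the plate carrée (x = Rλ, y = Rφ), meridians are true-scale (h = 1) and parallels are stretched by k = sec φ.
At 23.6°: h = 1.000, k = 1.091; principal scales a = 1.091, b = 1.000.
sin(ω/2) = (a − b)/(a + b) = 0.09127/2.091 = 0.04364, so ω = 2 arcsin(0.04364) ≈ 5.0°.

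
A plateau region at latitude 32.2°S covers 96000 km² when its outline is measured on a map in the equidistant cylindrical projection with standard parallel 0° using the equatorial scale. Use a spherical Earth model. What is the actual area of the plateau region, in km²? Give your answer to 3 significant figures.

Plate carrée maps x = Rλ, y = Rφ. The meridian scale is h = 1 and the parallel scale is k = 1/cos φ = sec φ.
Areal scale = h·k = 1 × sec φ; at 32.2°, h = 1.000, k = 1.182, so h·k = 1.182.
True area = apparent / (areal scale) = 96000 / 1.182 ≈ 81200 km².

81200 km²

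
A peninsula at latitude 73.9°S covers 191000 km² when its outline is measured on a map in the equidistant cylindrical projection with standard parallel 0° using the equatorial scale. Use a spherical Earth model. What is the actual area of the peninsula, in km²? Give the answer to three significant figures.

53000 km²

For the equirectangular projection with φ₀ = 0 (plate carrée), h = 1 along meridians and k = sec φ along parallels.
Areal scale = h·k = 1 × sec φ; at 73.9°, h = 1.000, k = 3.606, so h·k = 3.606.
True area = apparent / (areal scale) = 191000 / 3.606 ≈ 53000 km².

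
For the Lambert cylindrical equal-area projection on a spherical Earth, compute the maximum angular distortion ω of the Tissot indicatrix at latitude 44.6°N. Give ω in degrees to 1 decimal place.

38.2°

The Lambert cylindrical equal-area projection is the cylindrical equal-area projection with its standard parallel at the equator (φ₀ = 0). A cylindrical equal-area projection with standard parallel φ₀ has meridian scale h = cos φ / cos φ₀ and parallel scale k = cos φ₀ / cos φ (so areas are preserved, h·k = 1).
At 44.6°: h = 0.7120, k = 1.404; principal scales a = 1.404, b = 0.7120.
sin(ω/2) = (a − b)/(a + b) = 0.6924/2.116 = 0.3272, so ω = 2 arcsin(0.3272) ≈ 38.2°.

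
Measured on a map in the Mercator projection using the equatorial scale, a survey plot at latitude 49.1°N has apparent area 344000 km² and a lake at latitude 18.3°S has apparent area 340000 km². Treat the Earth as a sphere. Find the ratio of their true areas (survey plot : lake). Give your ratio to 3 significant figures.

Mercator's areal exaggeration is sec²φ; hence true area = (apparent area) · cos²φ.
True area of survey plot: 344000 × cos²(49.1°) = 344000 × 0.4287 = 147500 km².
True area of lake: 340000 × cos²(18.3°) = 340000 × 0.9014 = 306500 km².
Ratio = 147500 / 306500 ≈ 0.481.

0.481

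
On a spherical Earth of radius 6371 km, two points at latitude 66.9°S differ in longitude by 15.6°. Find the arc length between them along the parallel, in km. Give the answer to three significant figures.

Arc length along a parallel = R cos φ · Δλ (with Δλ in radians).
= 6371 × cos 66.9° × (15.6° × π/180) = 6371 × 0.3923 × 0.2723 ≈ 681 km.

681 km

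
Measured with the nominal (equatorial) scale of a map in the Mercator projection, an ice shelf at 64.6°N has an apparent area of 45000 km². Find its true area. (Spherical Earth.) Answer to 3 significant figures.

8280 km²

Mercator is conformal, so the point scale is isotropic: h = k = sec φ = 1/cos φ.
Areal scale = k² = sec²φ = 1/cos²(64.6°) = 1/0.4289² = 5.435.
True area = apparent / (areal scale) = 45000 / 5.435 ≈ 8280 km².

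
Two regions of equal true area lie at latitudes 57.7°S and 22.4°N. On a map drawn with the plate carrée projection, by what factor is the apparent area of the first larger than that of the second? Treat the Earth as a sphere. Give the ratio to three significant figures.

Plate carrée maps x = Rλ, y = Rφ. The meridian scale is h = 1 and the parallel scale is k = 1/cos φ = sec φ.
Areal scale at 57.7°: h·k = 1.000 × 1.871 = 1.871.
Areal scale at 22.4°: h·k = 1.000 × 1.082 = 1.082.
Ratio = 1.871/1.082 ≈ 1.73.

1.73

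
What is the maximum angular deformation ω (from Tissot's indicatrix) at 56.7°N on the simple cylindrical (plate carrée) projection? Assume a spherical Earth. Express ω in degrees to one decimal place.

In the plate carrée (x = Rλ, y = Rφ), meridians are true-scale (h = 1) and parallels are stretched by k = sec φ.
At 56.7°: h = 1.000, k = 1.821; principal scales a = 1.821, b = 1.000.
sin(ω/2) = (a − b)/(a + b) = 0.8214/2.821 = 0.2911, so ω = 2 arcsin(0.2911) ≈ 33.9°.

33.9°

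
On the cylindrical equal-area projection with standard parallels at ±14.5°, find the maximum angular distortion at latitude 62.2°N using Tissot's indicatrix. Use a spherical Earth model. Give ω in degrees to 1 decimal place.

Cylindrical equal-area (φ₀ = 14.5°): h = cos φ / cos 14.5° along meridians, k = cos 14.5° / cos φ along parallels; h·k = 1.
At 62.2°: h = 0.4817, k = 2.076; principal scales a = 2.076, b = 0.4817.
sin(ω/2) = (a − b)/(a + b) = 1.594/2.558 = 0.6233, so ω = 2 arcsin(0.6233) ≈ 77.1°.

77.1°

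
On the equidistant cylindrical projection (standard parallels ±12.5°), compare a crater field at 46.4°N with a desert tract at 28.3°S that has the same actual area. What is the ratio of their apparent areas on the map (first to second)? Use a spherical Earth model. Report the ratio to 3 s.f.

In the equirectangular projection with standard parallel φ₀ = 12.5° (x = Rλ cos φ₀, y = Rφ), meridians are true-scale (h = 1) and the parallel scale is k = cos φ₀ / cos φ.
Areal scale at 46.4°: h·k = 1.000 × 1.416 = 1.416.
Areal scale at 28.3°: h·k = 1.000 × 1.109 = 1.109.
Ratio = 1.416/1.109 ≈ 1.28.

1.28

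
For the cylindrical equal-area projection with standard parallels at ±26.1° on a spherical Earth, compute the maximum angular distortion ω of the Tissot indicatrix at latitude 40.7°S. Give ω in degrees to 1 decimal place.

Cylindrical equal-area (φ₀ = 26.1°): h = cos φ / cos 26.1° along meridians, k = cos 26.1° / cos φ along parallels; h·k = 1.
At 40.7°: h = 0.8442, k = 1.185; principal scales a = 1.185, b = 0.8442.
sin(ω/2) = (a − b)/(a + b) = 0.3403/2.029 = 0.1677, so ω = 2 arcsin(0.1677) ≈ 19.3°.

19.3°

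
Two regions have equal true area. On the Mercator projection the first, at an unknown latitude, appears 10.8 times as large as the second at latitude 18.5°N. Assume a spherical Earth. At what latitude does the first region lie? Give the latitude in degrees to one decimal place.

73.2°

On Mercator, (apparent₁)/(apparent₂) = sec²φ₁ / sec²φ₂ when true areas are equal.
cos²φ₂ / cos²φ₁ = 10.8  ⇒  cos φ₁ = cos 18.5° / √10.8 = 0.9483/3.286 = 0.2886.
φ₁ = arccos(0.2886) ≈ 73.2°.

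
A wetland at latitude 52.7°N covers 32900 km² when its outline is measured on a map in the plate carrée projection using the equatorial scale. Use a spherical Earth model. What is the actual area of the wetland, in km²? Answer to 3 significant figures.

19900 km²

In the plate carrée (x = Rλ, y = Rφ), meridians are true-scale (h = 1) and parallels are stretched by k = sec φ.
Areal scale = h·k = 1 × sec φ; at 52.7°, h = 1.000, k = 1.650, so h·k = 1.650.
True area = apparent / (areal scale) = 32900 / 1.650 ≈ 19900 km².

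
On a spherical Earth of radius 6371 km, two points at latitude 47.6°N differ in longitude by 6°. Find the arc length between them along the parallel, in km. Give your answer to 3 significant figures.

450 km

Arc length along a parallel = R cos φ · Δλ (with Δλ in radians).
= 6371 × cos 47.6° × (6° × π/180) = 6371 × 0.6743 × 0.1047 ≈ 450 km.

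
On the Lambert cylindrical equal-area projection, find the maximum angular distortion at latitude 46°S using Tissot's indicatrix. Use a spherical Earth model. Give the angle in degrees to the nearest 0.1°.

40.9°

The Lambert cylindrical equal-area projection is the cylindrical equal-area projection with its standard parallel at the equator (φ₀ = 0). A cylindrical equal-area projection with standard parallel φ₀ has meridian scale h = cos φ / cos φ₀ and parallel scale k = cos φ₀ / cos φ (so areas are preserved, h·k = 1).
At 46°: h = 0.6947, k = 1.440; principal scales a = 1.440, b = 0.6947.
sin(ω/2) = (a − b)/(a + b) = 0.7449/2.134 = 0.3490, so ω = 2 arcsin(0.3490) ≈ 40.9°.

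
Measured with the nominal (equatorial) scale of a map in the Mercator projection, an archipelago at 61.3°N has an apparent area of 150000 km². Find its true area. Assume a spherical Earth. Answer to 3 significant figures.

For Mercator, h = k = sec φ (a conformal cylindrical projection has a single point scale, 1/cos φ).
Areal scale = k² = sec²φ = 1/cos²(61.3°) = 1/0.4802² = 4.336.
True area = apparent / (areal scale) = 150000 / 4.336 ≈ 34600 km².

34600 km²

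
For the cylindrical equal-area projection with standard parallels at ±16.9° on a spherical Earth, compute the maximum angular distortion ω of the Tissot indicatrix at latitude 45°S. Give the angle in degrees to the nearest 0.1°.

34.1°

For cylindrical equal-area with standard parallel φ₀, h = cos φ / cos φ₀ and k = cos φ₀ / cos φ, so h·k = 1.
At 45°: h = 0.7390, k = 1.353; principal scales a = 1.353, b = 0.7390.
sin(ω/2) = (a − b)/(a + b) = 0.6141/2.092 = 0.2935, so ω = 2 arcsin(0.2935) ≈ 34.1°.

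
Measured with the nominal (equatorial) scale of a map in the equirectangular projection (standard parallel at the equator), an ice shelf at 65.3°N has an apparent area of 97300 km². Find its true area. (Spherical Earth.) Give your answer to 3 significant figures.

In the plate carrée (x = Rλ, y = Rφ), meridians are true-scale (h = 1) and parallels are stretched by k = sec φ.
Areal scale = h·k = 1 × sec φ; at 65.3°, h = 1.000, k = 2.393, so h·k = 2.393.
True area = apparent / (areal scale) = 97300 / 2.393 ≈ 40700 km².

40700 km²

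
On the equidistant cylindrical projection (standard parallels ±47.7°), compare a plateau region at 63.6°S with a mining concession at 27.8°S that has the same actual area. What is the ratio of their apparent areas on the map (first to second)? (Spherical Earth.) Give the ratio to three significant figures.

With standard parallel φ₀ = 47.7°, the equirectangular projection gives x = Rλ cos φ₀, y = Rφ, so h = 1 and k = cos 47.7° / cos φ.
Areal scale at 63.6°: h·k = 1.000 × 1.514 = 1.514.
Areal scale at 27.8°: h·k = 1.000 × 0.7608 = 0.7608.
Ratio = 1.514/0.7608 ≈ 1.99.

1.99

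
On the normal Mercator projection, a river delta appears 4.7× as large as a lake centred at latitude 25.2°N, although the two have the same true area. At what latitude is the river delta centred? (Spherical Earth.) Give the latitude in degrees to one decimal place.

65.3°

Mercator areal scale is sec²φ, so apparent-area ratio = sec²φ₁ / sec²φ₂ = cos²φ₂ / cos²φ₁.
cos²φ₂ / cos²φ₁ = 4.7  ⇒  cos φ₁ = cos 25.2° / √4.7 = 0.9048/2.168 = 0.4174.
φ₁ = arccos(0.4174) ≈ 65.3°.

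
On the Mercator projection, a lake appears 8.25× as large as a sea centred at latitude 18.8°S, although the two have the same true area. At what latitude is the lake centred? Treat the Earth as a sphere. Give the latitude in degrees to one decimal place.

70.8°

For equal true areas on Mercator, apparent areas scale as sec²φ, so the ratio is cos²φ₂ / cos²φ₁.
cos²φ₂ / cos²φ₁ = 8.25  ⇒  cos φ₁ = cos 18.8° / √8.25 = 0.9466/2.872 = 0.3296.
φ₁ = arccos(0.3296) ≈ 70.8°.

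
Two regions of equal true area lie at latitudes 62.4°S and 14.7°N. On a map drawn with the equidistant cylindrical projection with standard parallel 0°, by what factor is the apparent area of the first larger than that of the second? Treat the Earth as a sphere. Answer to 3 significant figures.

2.09

In the plate carrée (x = Rλ, y = Rφ), meridians are true-scale (h = 1) and parallels are stretched by k = sec φ.
Areal scale at 62.4°: h·k = 1.000 × 2.158 = 2.158.
Areal scale at 14.7°: h·k = 1.000 × 1.034 = 1.034.
Ratio = 2.158/1.034 ≈ 2.09.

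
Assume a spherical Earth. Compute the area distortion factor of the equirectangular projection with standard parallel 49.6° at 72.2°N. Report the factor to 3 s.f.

With standard parallel φ₀ = 49.6°, the equirectangular projection gives x = Rλ cos φ₀, y = Rφ, so h = 1 and k = cos 49.6° / cos φ.
Areal scale = h·k = 1 × cos φ₀ / cos φ; at 72.2°, h = 1.000, k = 2.120, so h·k = 2.120.

2.12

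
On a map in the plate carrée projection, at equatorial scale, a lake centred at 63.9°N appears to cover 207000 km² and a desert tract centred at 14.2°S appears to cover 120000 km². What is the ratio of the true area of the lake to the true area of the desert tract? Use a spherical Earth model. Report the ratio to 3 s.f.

0.783

Plate carrée has h = 1 and k = sec φ, giving areal scale sec φ; true area = (apparent area) · cos φ.
True area of lake: 207000 × cos(63.9°) = 207000 × 0.4399 = 91070 km².
True area of desert tract: 120000 × cos(14.2°) = 120000 × 0.9694 = 116300 km².
Ratio = 91070 / 116300 ≈ 0.783.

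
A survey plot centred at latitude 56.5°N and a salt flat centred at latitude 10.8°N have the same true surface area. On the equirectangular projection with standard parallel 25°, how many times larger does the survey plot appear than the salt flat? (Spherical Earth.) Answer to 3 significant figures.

With standard parallel φ₀ = 25°, the equirectangular projection gives x = Rλ cos φ₀, y = Rφ, so h = 1 and k = cos 25° / cos φ.
Areal scale at 56.5°: h·k = 1.000 × 1.642 = 1.642.
Areal scale at 10.8°: h·k = 1.000 × 0.9227 = 0.9227.
Ratio = 1.642/0.9227 ≈ 1.78.

1.78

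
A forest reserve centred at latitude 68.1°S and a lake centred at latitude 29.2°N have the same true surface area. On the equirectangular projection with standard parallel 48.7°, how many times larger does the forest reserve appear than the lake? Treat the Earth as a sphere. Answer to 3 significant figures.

The equidistant cylindrical projection with φ₀ = 48.7° has h = 1 (meridians true) and k = cos φ₀ / cos φ along parallels.
Areal scale at 68.1°: h·k = 1.000 × 1.769 = 1.769.
Areal scale at 29.2°: h·k = 1.000 × 0.7561 = 0.7561.
Ratio = 1.769/0.7561 ≈ 2.34.

2.34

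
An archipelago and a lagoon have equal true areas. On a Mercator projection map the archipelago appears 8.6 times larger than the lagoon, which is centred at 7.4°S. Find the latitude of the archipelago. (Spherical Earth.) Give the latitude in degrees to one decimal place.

70.2°

For equal true areas on Mercator, apparent areas scale as sec²φ, so the ratio is cos²φ₂ / cos²φ₁.
cos²φ₂ / cos²φ₁ = 8.6  ⇒  cos φ₁ = cos 7.4° / √8.6 = 0.9917/2.933 = 0.3382.
φ₁ = arccos(0.3382) ≈ 70.2°.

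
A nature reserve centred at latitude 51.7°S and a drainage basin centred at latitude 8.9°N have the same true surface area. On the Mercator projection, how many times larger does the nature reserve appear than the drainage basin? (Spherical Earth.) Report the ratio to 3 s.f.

2.54

Mercator areal scale is sec²φ.
At 51.7°: sec²(51.7°) = 1/0.6198² = 2.603.
At 8.9°: sec²(8.9°) = 1/0.9880² = 1.025.
Ratio = 2.603/1.025 = cos²(8.9°)/cos²(51.7°) ≈ 2.54.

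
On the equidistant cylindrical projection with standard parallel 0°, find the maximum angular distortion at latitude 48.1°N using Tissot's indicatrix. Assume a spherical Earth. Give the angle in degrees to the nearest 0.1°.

In the plate carrée (x = Rλ, y = Rφ), meridians are true-scale (h = 1) and parallels are stretched by k = sec φ.
At 48.1°: h = 1.000, k = 1.497; principal scales a = 1.497, b = 1.000.
sin(ω/2) = (a − b)/(a + b) = 0.4974/2.497 = 0.1992, so ω = 2 arcsin(0.1992) ≈ 23.0°.

23.0°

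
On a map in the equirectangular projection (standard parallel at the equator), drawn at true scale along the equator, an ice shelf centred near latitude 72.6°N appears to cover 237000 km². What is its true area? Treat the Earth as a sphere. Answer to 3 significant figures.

For the equirectangular projection with φ₀ = 0 (plate carrée), h = 1 along meridians and k = sec φ along parallels.
Areal scale = h·k = 1 × sec φ; at 72.6°, h = 1.000, k = 3.344, so h·k = 3.344.
True area = apparent / (areal scale) = 237000 / 3.344 ≈ 70900 km².

70900 km²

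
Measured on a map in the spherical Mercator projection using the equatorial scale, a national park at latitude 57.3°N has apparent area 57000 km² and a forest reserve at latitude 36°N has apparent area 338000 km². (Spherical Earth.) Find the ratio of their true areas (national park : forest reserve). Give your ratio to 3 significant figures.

0.0752

Since Mercator area scale is 1/cos²φ, the true area equals the apparent area multiplied by cos²φ.
True area of national park: 57000 × cos²(57.3°) = 57000 × 0.2919 = 16640 km².
True area of forest reserve: 338000 × cos²(36°) = 338000 × 0.6545 = 221200 km².
Ratio = 16640 / 221200 ≈ 0.0752.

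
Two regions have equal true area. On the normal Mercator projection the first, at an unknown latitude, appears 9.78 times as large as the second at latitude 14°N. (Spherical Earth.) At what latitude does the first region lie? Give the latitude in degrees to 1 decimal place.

Mercator areal scale is sec²φ, so apparent-area ratio = sec²φ₁ / sec²φ₂ = cos²φ₂ / cos²φ₁.
cos²φ₂ / cos²φ₁ = 9.78  ⇒  cos φ₁ = cos 14° / √9.78 = 0.9703/3.127 = 0.3103.
φ₁ = arccos(0.3103) ≈ 71.9°.

71.9°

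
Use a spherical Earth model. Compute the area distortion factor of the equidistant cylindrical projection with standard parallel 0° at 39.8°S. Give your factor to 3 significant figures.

1.30

For the equirectangular projection with φ₀ = 0 (plate carrée), h = 1 along meridians and k = sec φ along parallels.
Areal scale = h·k = 1 × sec φ; at 39.8°, h = 1.000, k = 1.302, so h·k = 1.302.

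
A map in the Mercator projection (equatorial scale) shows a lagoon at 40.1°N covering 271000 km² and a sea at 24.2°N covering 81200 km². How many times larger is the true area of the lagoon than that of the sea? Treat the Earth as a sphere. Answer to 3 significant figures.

On Mercator the areal scale is sec²φ, so true area = apparent × cos²φ.
True area of lagoon: 271000 × cos²(40.1°) = 271000 × 0.5851 = 158600 km².
True area of sea: 81200 × cos²(24.2°) = 81200 × 0.8320 = 67560 km².
Ratio = 158600 / 67560 ≈ 2.35.

2.35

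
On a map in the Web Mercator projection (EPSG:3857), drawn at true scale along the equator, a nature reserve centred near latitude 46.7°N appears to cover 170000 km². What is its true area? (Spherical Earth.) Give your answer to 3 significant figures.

For Mercator, h = k = sec φ (a conformal cylindrical projection has a single point scale, 1/cos φ).
Areal scale = k² = sec²φ = 1/cos²(46.7°) = 1/0.6858² = 2.126.
True area = apparent / (areal scale) = 170000 / 2.126 ≈ 80000 km².

80000 km²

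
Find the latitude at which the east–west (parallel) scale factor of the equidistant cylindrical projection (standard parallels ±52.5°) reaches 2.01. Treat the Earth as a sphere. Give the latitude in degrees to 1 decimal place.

The equidistant cylindrical projection with φ₀ = 52.5° has h = 1 (meridians true) and k = cos φ₀ / cos φ along parallels.
k = cos φ₀ / cos φ = 2.01  ⇒  cos φ = cos 52.5° / 2.01 = 0.3029.
φ = arccos(0.3029) ≈ 72.4°.

72.4°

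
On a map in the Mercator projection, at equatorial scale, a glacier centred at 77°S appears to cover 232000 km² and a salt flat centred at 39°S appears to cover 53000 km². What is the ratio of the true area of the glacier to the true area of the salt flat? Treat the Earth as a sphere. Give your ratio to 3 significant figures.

0.367

On Mercator the areal scale is sec²φ, so true area = apparent × cos²φ.
True area of glacier: 232000 × cos²(77°) = 232000 × 0.05060 = 11740 km².
True area of salt flat: 53000 × cos²(39°) = 53000 × 0.6040 = 32010 km².
Ratio = 11740 / 32010 ≈ 0.367.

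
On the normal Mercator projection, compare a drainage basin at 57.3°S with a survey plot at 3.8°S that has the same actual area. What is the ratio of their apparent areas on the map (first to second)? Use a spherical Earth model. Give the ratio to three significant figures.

3.41

Mercator areal scale is sec²φ.
At 57.3°: sec²(57.3°) = 1/0.5402² = 3.426.
At 3.8°: sec²(3.8°) = 1/0.9978² = 1.004.
Ratio = 3.426/1.004 = cos²(3.8°)/cos²(57.3°) ≈ 3.41.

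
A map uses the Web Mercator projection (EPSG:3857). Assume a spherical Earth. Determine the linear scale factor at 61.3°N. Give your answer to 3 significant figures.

2.08

Mercator is conformal, so the point scale is isotropic: h = k = sec φ = 1/cos φ.
k = 1/cos 61.3° = 1/0.4802 = 2.082.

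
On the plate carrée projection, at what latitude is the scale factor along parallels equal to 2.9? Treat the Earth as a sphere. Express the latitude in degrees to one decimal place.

69.8°

Plate carrée: h = 1, k = sec φ along parallels.
sec φ = 2.9  ⇒  cos φ = 0.3448  ⇒  φ ≈ 69.8°.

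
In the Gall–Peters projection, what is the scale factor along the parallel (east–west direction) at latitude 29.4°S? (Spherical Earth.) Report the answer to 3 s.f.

0.812

Gall–Peters is a cylindrical equal-area projection with standard parallels at ±45°. A cylindrical equal-area projection with standard parallel φ₀ has meridian scale h = cos φ / cos φ₀ and parallel scale k = cos φ₀ / cos φ (so areas are preserved, h·k = 1).
k = cos 45° / cos 29.4° = 0.7071/0.8712 = 0.8116.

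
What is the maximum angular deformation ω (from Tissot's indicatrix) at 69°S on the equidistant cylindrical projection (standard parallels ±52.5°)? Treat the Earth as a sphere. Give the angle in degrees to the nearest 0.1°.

30.0°

With standard parallel φ₀ = 52.5°, the equirectangular projection gives x = Rλ cos φ₀, y = Rφ, so h = 1 and k = cos 52.5° / cos φ.
At 69°: h = 1.000, k = 1.699; principal scales a = 1.699, b = 1.000.
sin(ω/2) = (a − b)/(a + b) = 0.6987/2.699 = 0.2589, so ω = 2 arcsin(0.2589) ≈ 30.0°.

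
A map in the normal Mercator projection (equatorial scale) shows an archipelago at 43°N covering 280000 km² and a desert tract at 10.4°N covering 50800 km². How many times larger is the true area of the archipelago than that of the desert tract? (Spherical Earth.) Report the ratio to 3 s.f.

Since Mercator area scale is 1/cos²φ, the true area equals the apparent area multiplied by cos²φ.
True area of archipelago: 280000 × cos²(43°) = 280000 × 0.5349 = 149800 km².
True area of desert tract: 50800 × cos²(10.4°) = 50800 × 0.9674 = 49140 km².
Ratio = 149800 / 49140 ≈ 3.05.

3.05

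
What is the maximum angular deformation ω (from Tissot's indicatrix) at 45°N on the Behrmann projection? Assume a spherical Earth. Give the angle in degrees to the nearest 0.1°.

23.1°

The Behrmann projection is cylindrical equal-area with φ₀ = 30°. For cylindrical equal-area with standard parallel φ₀, h = cos φ / cos φ₀ and k = cos φ₀ / cos φ, so h·k = 1.
At 45°: h = 0.8165, k = 1.225; principal scales a = 1.225, b = 0.8165.
sin(ω/2) = (a − b)/(a + b) = 0.4082/2.041 = 0.2000, so ω = 2 arcsin(0.2000) ≈ 23.1°.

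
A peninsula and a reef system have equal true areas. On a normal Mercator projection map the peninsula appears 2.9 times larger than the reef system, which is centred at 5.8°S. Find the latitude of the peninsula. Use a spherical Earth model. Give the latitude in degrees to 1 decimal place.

54.3°

For equal true areas on Mercator, apparent areas scale as sec²φ, so the ratio is cos²φ₂ / cos²φ₁.
cos²φ₂ / cos²φ₁ = 2.9  ⇒  cos φ₁ = cos 5.8° / √2.9 = 0.9949/1.703 = 0.5842.
φ₁ = arccos(0.5842) ≈ 54.3°.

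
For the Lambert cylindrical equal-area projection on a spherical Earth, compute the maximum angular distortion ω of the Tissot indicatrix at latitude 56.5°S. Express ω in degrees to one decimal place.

64.4°

The Lambert cylindrical equal-area projection is the cylindrical equal-area projection with its standard parallel at the equator (φ₀ = 0). For cylindrical equal-area with standard parallel φ₀, h = cos φ / cos φ₀ and k = cos φ₀ / cos φ, so h·k = 1.
At 56.5°: h = 0.5519, k = 1.812; principal scales a = 1.812, b = 0.5519.
sin(ω/2) = (a − b)/(a + b) = 1.260/2.364 = 0.5330, so ω = 2 arcsin(0.5330) ≈ 64.4°.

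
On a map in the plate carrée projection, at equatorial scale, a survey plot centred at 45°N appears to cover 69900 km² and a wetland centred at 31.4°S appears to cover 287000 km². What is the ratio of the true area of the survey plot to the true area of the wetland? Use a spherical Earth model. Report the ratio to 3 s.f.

0.202

On the plate carrée, areal scale = h·k = 1 × sec φ, so true area = apparent × cos φ.
True area of survey plot: 69900 × cos(45°) = 69900 × 0.7071 = 49430 km².
True area of wetland: 287000 × cos(31.4°) = 287000 × 0.8536 = 245000 km².
Ratio = 49430 / 245000 ≈ 0.202.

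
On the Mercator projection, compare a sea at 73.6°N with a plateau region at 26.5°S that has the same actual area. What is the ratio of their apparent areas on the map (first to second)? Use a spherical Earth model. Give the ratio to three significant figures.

10.0

On Mercator, area is exaggerated by sec²φ = 1/cos²φ.
At 73.6°: sec²(73.6°) = 1/0.2823² = 12.54.
At 26.5°: sec²(26.5°) = 1/0.8949² = 1.249.
Ratio = 12.54/1.249 = cos²(26.5°)/cos²(73.6°) ≈ 10.0.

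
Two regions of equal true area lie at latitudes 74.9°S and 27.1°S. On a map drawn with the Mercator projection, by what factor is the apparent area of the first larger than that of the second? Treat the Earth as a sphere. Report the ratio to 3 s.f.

On Mercator, area is exaggerated by sec²φ = 1/cos²φ.
At 74.9°: sec²(74.9°) = 1/0.2605² = 14.74.
At 27.1°: sec²(27.1°) = 1/0.8902² = 1.262.
Ratio = 14.74/1.262 = cos²(27.1°)/cos²(74.9°) ≈ 11.7.

11.7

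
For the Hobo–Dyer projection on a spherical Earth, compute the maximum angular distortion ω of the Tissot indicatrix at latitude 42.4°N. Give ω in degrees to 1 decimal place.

The Hobo–Dyer projection is cylindrical equal-area with φ₀ = 37.5°. Cylindrical equal-area (φ₀ = 37.5°): h = cos φ / cos 37.5° along meridians, k = cos 37.5° / cos φ along parallels; h·k = 1.
At 42.4°: h = 0.9308, k = 1.074; principal scales a = 1.074, b = 0.9308.
sin(ω/2) = (a − b)/(a + b) = 0.1435/2.005 = 0.07159, so ω = 2 arcsin(0.07159) ≈ 8.2°.

8.2°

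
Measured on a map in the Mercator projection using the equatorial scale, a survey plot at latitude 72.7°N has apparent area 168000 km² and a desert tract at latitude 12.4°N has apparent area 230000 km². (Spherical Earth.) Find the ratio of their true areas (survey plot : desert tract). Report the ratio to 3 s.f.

On Mercator the areal scale is sec²φ, so true area = apparent × cos²φ.
True area of survey plot: 168000 × cos²(72.7°) = 168000 × 0.08843 = 14860 km².
True area of desert tract: 230000 × cos²(12.4°) = 230000 × 0.9539 = 219400 km².
Ratio = 14860 / 219400 ≈ 0.0677.

0.0677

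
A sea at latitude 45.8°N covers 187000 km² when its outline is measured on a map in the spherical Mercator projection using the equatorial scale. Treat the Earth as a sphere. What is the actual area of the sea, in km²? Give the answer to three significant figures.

90900 km²

The Mercator projection is conformal; its linear scale factor is the same in every direction and equals sec φ = 1/cos φ.
Areal scale = k² = sec²φ = 1/cos²(45.8°) = 1/0.6972² = 2.057.
True area = apparent / (areal scale) = 187000 / 2.057 ≈ 90900 km².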